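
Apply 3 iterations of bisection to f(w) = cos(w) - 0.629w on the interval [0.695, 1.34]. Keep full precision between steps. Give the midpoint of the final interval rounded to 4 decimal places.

0.9772

f(0.695000) = 0.330899, f(1.340000) = -0.614107 (opposite signs)
step 1: m = 1.017500, f(m) = -0.114513 < 0 → root in [0.695000, 1.017500]
step 2: m = 0.856250, f(m) = 0.116694 > 0 → root in [0.856250, 1.017500]
step 3: m = 0.936875, f(m) = 0.003014 > 0 → root in [0.936875, 1.017500]
Midpoint of [0.936875, 1.017500] = 0.977188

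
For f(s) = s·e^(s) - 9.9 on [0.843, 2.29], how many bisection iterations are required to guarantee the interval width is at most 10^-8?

Initial width b − a = 2.29 − 0.843 = 1.447000.
After n steps the width is (b−a)/2^n; need (b−a)/2^n ≤ 10^-8.
So n ≥ log₂(1.447000/10^-8) = log₂(144700000.0000) ≈ 27.1085.
Hence n = 28.

28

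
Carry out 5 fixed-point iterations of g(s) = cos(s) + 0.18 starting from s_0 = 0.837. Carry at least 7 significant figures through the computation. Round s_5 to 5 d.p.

0.84597

s_1 = g(0.837000) = 0.849694
s_2 = g(0.849694) = 0.840213
s_3 = g(0.840213) = 0.847304
s_4 = g(0.847304) = 0.842006
s_5 = g(0.842006) = 0.845968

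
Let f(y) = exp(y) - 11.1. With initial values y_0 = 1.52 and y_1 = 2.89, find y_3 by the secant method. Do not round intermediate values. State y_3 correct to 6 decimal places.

f(y_0) = -6.527775, f(y_1) = 6.893310
y_2 = 2.890000 - (6.893310)·(2.890000 - 1.520000)/(6.893310 - (-6.527775)) = 2.186343; f(y_2) = -2.197399
y_3 = 2.186343 - (-2.197399)·(2.186343 - 2.890000)/(-2.197399 - (6.893310)) = 2.356431; f(y_3) = -0.546783

2.356431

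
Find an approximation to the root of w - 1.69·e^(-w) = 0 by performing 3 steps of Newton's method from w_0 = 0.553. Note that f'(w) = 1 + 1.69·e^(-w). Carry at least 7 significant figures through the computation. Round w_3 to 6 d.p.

Newton update: w ← w − f(w)/f'(w).
w_0 = 0.553000: f = -0.419124, f' = 1.972124 → w_1 = 0.553000 - (-0.419124)/(1.972124) = 0.765524
w_1 = 0.765524: f = -0.020478, f' = 1.786002 → w_2 = 0.765524 - (-0.020478)/(1.786002) = 0.776990
w_2 = 0.776990: f = -0.000051, f' = 1.777042 → w_3 = 0.776990 - (-0.000051)/(1.777042) = 0.777019

0.777019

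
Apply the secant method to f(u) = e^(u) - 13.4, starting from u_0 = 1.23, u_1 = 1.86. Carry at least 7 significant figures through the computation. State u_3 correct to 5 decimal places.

2.33849

f(u_0) = -9.978770, f(u_1) = -6.976263
u_2 = 1.860000 - (-6.976263)·(1.860000 - 1.230000)/(-6.976263 - (-9.978770)) = 3.323792; f(u_2) = 14.365436
u_3 = 3.323792 - (14.365436)·(3.323792 - 1.860000)/(14.365436 - (-6.976263)) = 2.338490; f(u_3) = -3.034423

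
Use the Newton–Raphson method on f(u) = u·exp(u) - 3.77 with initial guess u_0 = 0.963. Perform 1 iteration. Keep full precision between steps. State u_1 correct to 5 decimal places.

f'(u) = (u + 1)·exp(u)
u_0 = 0.963000: f = -1.247380, f' = 5.142164 → u_1 = 0.963000 - (-1.247380)/(5.142164) = 1.205579

1.20558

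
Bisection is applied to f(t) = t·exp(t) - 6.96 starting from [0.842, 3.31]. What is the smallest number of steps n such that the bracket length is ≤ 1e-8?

28

Initial width b − a = 3.31 − 0.842 = 2.468000.
After n steps the width is (b−a)/2^n; need (b−a)/2^n ≤ 1e-8.
So n ≥ log₂(2.468000/1e-8) = log₂(246800000.0000) ≈ 27.8788.
Hence n = 28.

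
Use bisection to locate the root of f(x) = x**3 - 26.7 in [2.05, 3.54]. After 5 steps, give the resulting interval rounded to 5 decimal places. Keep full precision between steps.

f(2.050000) = -18.084875, f(3.540000) = 17.661864 (opposite signs)
step 1: m = 2.795000, f(m) = -4.865390 < 0 → root in [2.795000, 3.540000]
step 2: m = 3.167500, f(m) = 5.079706 > 0 → root in [2.795000, 3.167500]
step 3: m = 2.981250, f(m) = -0.203093 < 0 → root in [2.981250, 3.167500]
step 4: m = 3.074375, f(m) = 2.358321 > 0 → root in [2.981250, 3.074375]
step 5: m = 3.027813, f(m) = 1.057921 > 0 → root in [2.981250, 3.027813]

[2.98125, 3.02781]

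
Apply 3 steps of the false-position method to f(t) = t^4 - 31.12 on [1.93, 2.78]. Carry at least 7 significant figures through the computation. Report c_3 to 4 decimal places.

2.3557

False-position update: c = (a·f(b) − b·f(a))/(f(b) − f(a)); replace the endpoint whose sign matches f(c).
f(1.930000) = -17.245120, f(2.780000) = 28.608167
step 1: c = 2.249679, f(c) = -5.505697 < 0 → new bracket [2.249679, 2.780000]
step 2: c = 2.335269, f(c) = -1.379552 < 0 → new bracket [2.335269, 2.780000]
step 3: c = 2.355728, f(c) = -0.323547 < 0 → new bracket [2.355728, 2.780000]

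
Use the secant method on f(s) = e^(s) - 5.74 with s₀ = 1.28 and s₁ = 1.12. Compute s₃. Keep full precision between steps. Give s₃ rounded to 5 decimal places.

Secant update: s_(k+1) = s_k − f(s_k)·(s_k − s_(k-1))/(f(s_k) − f(s_(k-1))).
f(s_0) = -2.143360, f(s_1) = -2.675146
s_2 = 1.120000 - (-2.675146)·(1.120000 - 1.280000)/(-2.675146 - (-2.143360)) = 1.924880; f(s_2) = 1.114323
s_3 = 1.924880 - (1.114323)·(1.924880 - 1.120000)/(1.114323 - (-2.675146)) = 1.688198; f(s_3) = -0.330274

1.68820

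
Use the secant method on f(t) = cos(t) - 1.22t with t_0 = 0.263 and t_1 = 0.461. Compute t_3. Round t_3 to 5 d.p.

0.65074

Secant update: t_(k+1) = t_k − f(t_k)·(t_k − t_(k-1))/(f(t_k) − f(t_(k-1))).
f(t_0) = 0.644754, f(t_1) = 0.333188
t_2 = 0.461000 - (0.333188)·(0.461000 - 0.263000)/(0.333188 - (0.644754)) = 0.672741; f(t_2) = -0.038627
t_3 = 0.672741 - (-0.038627)·(0.672741 - 0.461000)/(-0.038627 - (0.333188)) = 0.650744; f(t_3) = 0.001727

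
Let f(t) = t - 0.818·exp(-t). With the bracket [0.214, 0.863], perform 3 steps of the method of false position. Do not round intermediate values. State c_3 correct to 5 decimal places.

0.49746

f(0.214000) = -0.446411, f(0.863000) = 0.517890
step 1: c = 0.514446, f(c) = 0.025420 > 0 → new bracket [0.214000, 0.514446]
step 2: c = 0.498260, f(c) = 0.001253 > 0 → new bracket [0.214000, 0.498260]
step 3: c = 0.497464, f(c) = 0.000062 > 0 → new bracket [0.214000, 0.497464]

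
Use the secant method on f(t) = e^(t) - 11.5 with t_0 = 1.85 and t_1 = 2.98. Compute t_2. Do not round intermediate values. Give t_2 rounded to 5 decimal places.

2.28580

f(t_0) = -5.140180, f(t_1) = 8.187817
t_2 = 2.980000 - (8.187817)·(2.980000 - 1.850000)/(8.187817 - (-5.140180)) = 2.285805; f(t_2) = -1.666404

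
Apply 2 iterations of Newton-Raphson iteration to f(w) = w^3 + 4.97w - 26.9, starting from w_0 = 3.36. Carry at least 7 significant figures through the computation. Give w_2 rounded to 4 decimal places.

2.4621

Newton update: w ← w − f(w)/f'(w).
f'(w) = 3w^2 + 4.97
w_0 = 3.360000: f = 27.732256, f' = 38.838800 → w_1 = 3.360000 - (27.732256)/(38.838800) = 2.645965
w_1 = 2.645965: f = 4.775197, f' = 25.973395 → w_2 = 2.645965 - (4.775197)/(25.973395) = 2.462116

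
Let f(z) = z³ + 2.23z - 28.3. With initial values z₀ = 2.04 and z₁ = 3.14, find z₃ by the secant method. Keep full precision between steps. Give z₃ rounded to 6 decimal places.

Secant update: z_(k+1) = z_k − f(z_k)·(z_k − z_(k-1))/(f(z_k) − f(z_(k-1))).
f(z_0) = -15.261136, f(z_1) = 9.661344
z_2 = 3.140000 - (9.661344)·(3.140000 - 2.040000)/(9.661344 - (-15.261136)) = 2.713579; f(z_2) = -2.267259
z_3 = 2.713579 - (-2.267259)·(2.713579 - 3.140000)/(-2.267259 - (9.661344)) = 2.794628; f(z_3) = -0.242083

2.794628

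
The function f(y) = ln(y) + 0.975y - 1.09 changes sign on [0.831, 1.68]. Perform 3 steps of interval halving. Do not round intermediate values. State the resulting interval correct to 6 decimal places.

[1.043250, 1.149375]

f(0.831000) = -0.464900, f(1.680000) = 1.066794 (opposite signs)
step 1: m = 1.255500, f(m) = 0.361646 > 0 → root in [0.831000, 1.255500]
step 2: m = 1.043250, f(m) = -0.030490 < 0 → root in [1.043250, 1.255500]
step 3: m = 1.149375, f(m) = 0.169859 > 0 → root in [1.043250, 1.149375]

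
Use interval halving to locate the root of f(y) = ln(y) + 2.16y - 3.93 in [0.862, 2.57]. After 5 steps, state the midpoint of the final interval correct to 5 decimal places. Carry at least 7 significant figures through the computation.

f(0.862000) = -2.216580, f(2.570000) = 2.565106 (opposite signs)
step 1: m = 1.716000, f(m) = 0.316556 > 0 → root in [0.862000, 1.716000]
step 2: m = 1.289000, f(m) = -0.891893 < 0 → root in [1.289000, 1.716000]
step 3: m = 1.502500, f(m) = -0.277470 < 0 → root in [1.502500, 1.716000]
step 4: m = 1.609250, f(m) = 0.021748 > 0 → root in [1.502500, 1.609250]
step 5: m = 1.555875, f(m) = -0.127272 < 0 → root in [1.555875, 1.609250]
Midpoint of [1.555875, 1.609250] = 1.582562

1.58256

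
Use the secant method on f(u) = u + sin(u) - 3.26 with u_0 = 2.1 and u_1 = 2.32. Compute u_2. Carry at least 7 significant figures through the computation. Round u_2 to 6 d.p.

2.833458

f(u_0) = -0.296791, f(u_1) = -0.207769
u_2 = 2.320000 - (-0.207769)·(2.320000 - 2.100000)/(-0.207769 - (-0.296791)) = 2.833458; f(u_2) = -0.123260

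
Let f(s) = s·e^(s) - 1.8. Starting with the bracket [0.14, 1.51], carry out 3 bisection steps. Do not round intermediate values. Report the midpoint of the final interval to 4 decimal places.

0.7394

f(0.140000) = -1.638962, f(1.510000) = 5.035363 (opposite signs)
step 1: m = 0.825000, f(m) = 0.082552 > 0 → root in [0.140000, 0.825000]
step 2: m = 0.482500, f(m) = -1.018292 < 0 → root in [0.482500, 0.825000]
step 3: m = 0.653750, f(m) = -0.543010 < 0 → root in [0.653750, 0.825000]
Midpoint of [0.653750, 0.825000] = 0.739375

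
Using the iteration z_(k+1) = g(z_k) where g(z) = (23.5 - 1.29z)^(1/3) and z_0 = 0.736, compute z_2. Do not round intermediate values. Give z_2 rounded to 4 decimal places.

z_1 = g(0.736000) = 2.825221
z_2 = g(2.825221) = 2.707863

2.7079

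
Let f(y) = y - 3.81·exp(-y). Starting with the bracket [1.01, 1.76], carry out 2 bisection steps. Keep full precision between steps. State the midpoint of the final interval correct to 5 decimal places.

f(1.010000) = -0.377674, f(1.760000) = 1.104509 (opposite signs)
step 1: m = 1.385000, f(m) = 0.431266 > 0 → root in [1.010000, 1.385000]
step 2: m = 1.197500, f(m) = 0.047078 > 0 → root in [1.010000, 1.197500]
Midpoint of [1.010000, 1.197500] = 1.103750

1.10375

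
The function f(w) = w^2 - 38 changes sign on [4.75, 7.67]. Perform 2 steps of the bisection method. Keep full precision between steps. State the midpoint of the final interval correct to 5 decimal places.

5.84500

f(4.750000) = -15.437500, f(7.670000) = 20.828900 (opposite signs)
step 1: m = 6.210000, f(m) = 0.564100 > 0 → root in [4.750000, 6.210000]
step 2: m = 5.480000, f(m) = -7.969600 < 0 → root in [5.480000, 6.210000]
Midpoint of [5.480000, 6.210000] = 5.845000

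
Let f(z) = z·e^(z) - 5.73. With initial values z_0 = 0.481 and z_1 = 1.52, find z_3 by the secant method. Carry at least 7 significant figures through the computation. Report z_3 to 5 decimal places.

f(z_0) = -4.951890, f(z_1) = 1.219782
z_2 = 1.520000 - (1.219782)·(1.520000 - 0.481000)/(1.219782 - (-4.951890)) = 1.314650; f(z_2) = -0.834971
z_3 = 1.314650 - (-0.834971)·(1.314650 - 1.520000)/(-0.834971 - (1.219782)) = 1.398096; f(z_3) = -0.071225

1.39810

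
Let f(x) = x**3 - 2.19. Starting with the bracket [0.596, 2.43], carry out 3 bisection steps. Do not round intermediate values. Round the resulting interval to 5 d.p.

[1.28375, 1.51300]

f(0.596000) = -1.978291, f(2.430000) = 12.158907 (opposite signs)
step 1: m = 1.513000, f(m) = 1.273513 > 0 → root in [0.596000, 1.513000]
step 2: m = 1.054500, f(m) = -1.017427 < 0 → root in [1.054500, 1.513000]
step 3: m = 1.283750, f(m) = -0.074362 < 0 → root in [1.283750, 1.513000]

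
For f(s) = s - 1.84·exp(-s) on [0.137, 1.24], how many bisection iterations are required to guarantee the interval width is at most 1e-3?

11

Initial width b − a = 1.24 − 0.137 = 1.103000.
After n steps the width is (b−a)/2^n; need (b−a)/2^n ≤ 1e-3.
So n ≥ log₂(1.103000/1e-3) = log₂(1103.0000) ≈ 10.1072.
Hence n = 11.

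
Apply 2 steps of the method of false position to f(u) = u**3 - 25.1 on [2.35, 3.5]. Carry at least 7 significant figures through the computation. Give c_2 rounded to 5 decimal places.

2.90826

f(2.350000) = -12.122125, f(3.500000) = 17.775000
step 1: c = 2.816280, f(c) = -2.762854 < 0 → new bracket [2.816280, 3.500000]
step 2: c = 2.908258, f(c) = -0.502063 < 0 → new bracket [2.908258, 3.500000]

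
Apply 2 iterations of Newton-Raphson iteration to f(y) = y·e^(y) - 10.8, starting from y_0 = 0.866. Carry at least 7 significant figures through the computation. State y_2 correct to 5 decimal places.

2.26215

f'(y) = (y + 1)·e^(y)
y_0 = 0.866000: f = -8.741187, f' = 4.436195 → y_1 = 0.866000 - (-8.741187)/(4.436195) = 2.836424
y_1 = 2.836424: f = 37.574290, f' = 65.428963 → y_2 = 2.836424 - (37.574290)/(65.428963) = 2.262148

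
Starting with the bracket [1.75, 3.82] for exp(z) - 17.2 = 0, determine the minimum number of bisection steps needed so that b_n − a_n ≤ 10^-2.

8

Initial width b − a = 3.82 − 1.75 = 2.070000.
After n steps the width is (b−a)/2^n; need (b−a)/2^n ≤ 10^-2.
So n ≥ log₂(2.070000/10^-2) = log₂(207.0000) ≈ 7.6935.
Hence n = 8.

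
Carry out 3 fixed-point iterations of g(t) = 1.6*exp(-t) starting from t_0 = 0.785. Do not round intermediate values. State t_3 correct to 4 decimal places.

0.7399

t_1 = g(0.785000) = 0.729792
t_2 = g(0.729792) = 0.771215
t_3 = g(0.771215) = 0.739921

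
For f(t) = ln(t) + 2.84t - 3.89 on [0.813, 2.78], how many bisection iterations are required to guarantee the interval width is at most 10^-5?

18

Initial width b − a = 2.78 − 0.813 = 1.967000.
After n steps the width is (b−a)/2^n; need (b−a)/2^n ≤ 10^-5.
So n ≥ log₂(1.967000/10^-5) = log₂(196700.0000) ≈ 17.5856.
Hence n = 18.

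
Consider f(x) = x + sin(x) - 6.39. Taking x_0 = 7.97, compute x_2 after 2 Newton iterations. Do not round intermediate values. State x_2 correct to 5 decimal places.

f'(x) = 1 + cos(x)
x_0 = 7.970000: f = 2.573277, f' = 0.884242 → x_1 = 7.970000 - (2.573277)/(0.884242) = 5.059848
x_1 = 5.059848: f = -2.270392, f' = 1.340510 → x_2 = 5.059848 - (-2.270392)/(1.340510) = 6.753526

6.75353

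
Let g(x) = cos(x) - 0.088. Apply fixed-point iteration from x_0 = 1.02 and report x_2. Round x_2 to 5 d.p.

x_1 = g(1.020000) = 0.435366
x_2 = g(0.435366) = 0.818716

0.81872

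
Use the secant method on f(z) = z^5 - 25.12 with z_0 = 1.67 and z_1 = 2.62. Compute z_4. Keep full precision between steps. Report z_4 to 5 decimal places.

1.91638

f(z_0) = -12.130801, f(z_1) = 98.334367
z_2 = 2.620000 - (98.334367)·(2.620000 - 1.670000)/(98.334367 - (-12.130801)) = 1.774325; f(z_2) = -7.534057
z_3 = 1.774325 - (-7.534057)·(1.774325 - 2.620000)/(-7.534057 - (98.334367)) = 1.834507; f(z_3) = -4.342343
z_4 = 1.834507 - (-4.342343)·(1.834507 - 1.774325)/(-4.342343 - (-7.534057)) = 1.916385; f(z_4) = 0.727188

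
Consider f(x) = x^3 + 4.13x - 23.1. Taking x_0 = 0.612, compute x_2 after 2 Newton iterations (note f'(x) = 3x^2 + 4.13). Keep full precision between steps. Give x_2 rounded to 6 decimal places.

Newton update: x ← x − f(x)/f'(x).
x_0 = 0.612000: f = -20.343219, f' = 5.253632 → x_1 = 0.612000 - (-20.343219)/(5.253632) = 4.484220
x_1 = 4.484220: f = 85.589553, f' = 64.454688 → x_2 = 4.484220 - (85.589553)/(64.454688) = 3.156317

3.156317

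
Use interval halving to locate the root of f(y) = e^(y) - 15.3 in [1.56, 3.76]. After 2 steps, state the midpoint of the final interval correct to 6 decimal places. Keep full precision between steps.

f(1.560000) = -10.541179, f(3.760000) = 27.648426 (opposite signs)
step 1: m = 2.660000, f(m) = -1.003711 < 0 → root in [2.660000, 3.760000]
step 2: m = 3.210000, f(m) = 9.479086 > 0 → root in [2.660000, 3.210000]
Midpoint of [2.660000, 3.210000] = 2.935000

2.935000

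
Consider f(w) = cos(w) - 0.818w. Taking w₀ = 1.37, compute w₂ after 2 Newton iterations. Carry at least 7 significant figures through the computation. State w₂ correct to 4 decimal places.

0.8276

f'(w) = -sin(w) - 0.818
w_0 = 1.370000: f = -0.921210, f' = -1.797908 → w_1 = 1.370000 - (-0.921210)/(-1.797908) = 0.857621
w_1 = 0.857621: f = -0.047295, f' = -1.574288 → w_2 = 0.857621 - (-0.047295)/(-1.574288) = 0.827579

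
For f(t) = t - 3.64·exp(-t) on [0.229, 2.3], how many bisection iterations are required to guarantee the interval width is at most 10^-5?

18

Initial width b − a = 2.3 − 0.229 = 2.071000.
After n steps the width is (b−a)/2^n; need (b−a)/2^n ≤ 10^-5.
So n ≥ log₂(2.071000/10^-5) = log₂(207100.0000) ≈ 17.6600.
Hence n = 18.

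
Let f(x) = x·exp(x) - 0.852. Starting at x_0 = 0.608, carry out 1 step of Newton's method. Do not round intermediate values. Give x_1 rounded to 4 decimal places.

0.5184

Newton update: x ← x − f(x)/f'(x).
f'(x) = (x + 1)·exp(x)
x_0 = 0.608000: f = 0.264747, f' = 2.953501 → x_1 = 0.608000 - (0.264747)/(2.953501) = 0.518362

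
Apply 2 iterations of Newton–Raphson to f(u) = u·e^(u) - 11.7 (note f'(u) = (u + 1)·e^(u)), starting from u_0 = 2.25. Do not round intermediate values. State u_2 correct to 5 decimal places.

Newton update: u ← u − f(u)/f'(u).
u_0 = 2.250000: f = 9.647406, f' = 30.835141 → u_1 = 2.250000 - (9.647406)/(30.835141) = 1.937130
u_1 = 1.937130: f = 1.741363, f' = 20.380168 → u_2 = 1.937130 - (1.741363)/(20.380168) = 1.851686

1.85169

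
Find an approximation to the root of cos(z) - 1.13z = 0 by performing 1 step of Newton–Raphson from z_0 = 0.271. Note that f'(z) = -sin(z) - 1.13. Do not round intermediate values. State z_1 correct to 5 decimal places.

0.74126

z_0 = 0.271000: f = 0.657274, f' = -1.397695 → z_1 = 0.271000 - (0.657274)/(-1.397695) = 0.741255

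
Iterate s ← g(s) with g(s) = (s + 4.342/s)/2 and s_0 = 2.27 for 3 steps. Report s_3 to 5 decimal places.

2.08375

s_1 = g(2.270000) = 2.091388
s_2 = g(2.091388) = 2.083761
s_3 = g(2.083761) = 2.083747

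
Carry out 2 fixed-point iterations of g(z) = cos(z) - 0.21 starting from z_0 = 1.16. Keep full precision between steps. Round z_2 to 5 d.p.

z_1 = g(1.160000) = 0.189340
z_2 = g(0.189340) = 0.772129

0.77213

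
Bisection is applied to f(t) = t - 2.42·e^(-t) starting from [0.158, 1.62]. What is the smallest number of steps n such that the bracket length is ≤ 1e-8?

28

Initial width b − a = 1.62 − 0.158 = 1.462000.
After n steps the width is (b−a)/2^n; need (b−a)/2^n ≤ 1e-8.
So n ≥ log₂(1.462000/1e-8) = log₂(146200000.0000) ≈ 27.1234.
Hence n = 28.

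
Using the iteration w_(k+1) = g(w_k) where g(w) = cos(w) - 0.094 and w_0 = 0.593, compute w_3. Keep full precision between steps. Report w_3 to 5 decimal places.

w_1 = g(0.593000) = 0.735268
w_2 = g(0.735268) = 0.647651
w_3 = g(0.647651) = 0.703503

0.70350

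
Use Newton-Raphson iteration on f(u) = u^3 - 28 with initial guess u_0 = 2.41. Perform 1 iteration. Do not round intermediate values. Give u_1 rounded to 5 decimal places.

3.21362

f'(u) = 3u^2
u_0 = 2.410000: f = -14.002479, f' = 17.424300 → u_1 = 2.410000 - (-14.002479)/(17.424300) = 3.213618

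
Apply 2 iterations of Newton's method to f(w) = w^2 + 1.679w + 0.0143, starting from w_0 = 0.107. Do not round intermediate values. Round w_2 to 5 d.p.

-0.00853

f'(w) = 2w + 1.679
w_0 = 0.107000: f = 0.205402, f' = 1.893000 → w_1 = 0.107000 - (0.205402)/(1.893000) = -0.001506
w_1 = -0.001506: f = 0.011774, f' = 1.675988 → w_2 = -0.001506 - (0.011774)/(1.675988) = -0.008531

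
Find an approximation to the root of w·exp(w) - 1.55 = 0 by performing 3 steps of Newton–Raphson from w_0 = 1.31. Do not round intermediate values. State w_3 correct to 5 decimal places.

0.74017

Newton update: w ← w − f(w)/f'(w).
f'(w) = (w + 1)·exp(w)
w_0 = 1.310000: f = 3.305088, f' = 8.561261 → w_1 = 1.310000 - (3.305088)/(8.561261) = 0.923949
w_1 = 0.923949: f = 0.777628, f' = 4.846846 → w_2 = 0.923949 - (0.777628)/(4.846846) = 0.763509
w_2 = 0.763509: f = 0.088330, f' = 3.784122 → w_3 = 0.763509 - (0.088330)/(3.784122) = 0.740166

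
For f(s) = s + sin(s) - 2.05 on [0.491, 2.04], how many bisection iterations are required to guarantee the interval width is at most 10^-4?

14

Initial width b − a = 2.04 − 0.491 = 1.549000.
After n steps the width is (b−a)/2^n; need (b−a)/2^n ≤ 10^-4.
So n ≥ log₂(1.549000/10^-4) = log₂(15490.0000) ≈ 13.9190.
Hence n = 14.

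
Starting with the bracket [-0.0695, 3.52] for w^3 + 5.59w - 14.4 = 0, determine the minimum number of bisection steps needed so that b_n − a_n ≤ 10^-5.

Initial width b − a = 3.52 − -0.0695 = 3.589500.
After n steps the width is (b−a)/2^n; need (b−a)/2^n ≤ 10^-5.
So n ≥ log₂(3.589500/10^-5) = log₂(358950.0000) ≈ 18.4534.
Hence n = 19.

19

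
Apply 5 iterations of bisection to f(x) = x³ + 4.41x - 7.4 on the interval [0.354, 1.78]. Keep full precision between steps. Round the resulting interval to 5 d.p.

[1.20069, 1.24525]

f(0.354000) = -5.794498, f(1.780000) = 6.089552 (opposite signs)
step 1: m = 1.067000, f(m) = -1.479762 < 0 → root in [1.067000, 1.780000]
step 2: m = 1.423500, f(m) = 1.762147 > 0 → root in [1.067000, 1.423500]
step 3: m = 1.245250, f(m) = 0.022496 > 0 → root in [1.067000, 1.245250]
step 4: m = 1.156125, f(m) = -0.756183 < 0 → root in [1.156125, 1.245250]
step 5: m = 1.200687, f(m) = -0.373996 < 0 → root in [1.200687, 1.245250]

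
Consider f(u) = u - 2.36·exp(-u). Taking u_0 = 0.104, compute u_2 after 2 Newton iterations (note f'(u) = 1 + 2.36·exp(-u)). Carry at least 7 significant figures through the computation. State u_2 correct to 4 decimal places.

0.9226

Newton update: u ← u − f(u)/f'(u).
u_0 = 0.104000: f = -2.022892, f' = 3.126892 → u_1 = 0.104000 - (-2.022892)/(3.126892) = 0.750934
u_1 = 0.750934: f = -0.362811, f' = 2.113745 → u_2 = 0.750934 - (-0.362811)/(2.113745) = 0.922577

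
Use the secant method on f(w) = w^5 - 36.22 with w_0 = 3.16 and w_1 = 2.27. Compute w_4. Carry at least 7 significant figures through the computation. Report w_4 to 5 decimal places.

Secant update: w_(k+1) = w_k − f(w_k)·(w_k − w_(k-1))/(f(w_k) − f(w_(k-1))).
f(w_0) = 278.870575, f(w_1) = 24.053899
w_2 = 2.270000 - (24.053899)·(2.270000 - 3.160000)/(24.053899 - (278.870575)) = 2.185987; f(w_2) = 13.695756
w_3 = 2.185987 - (13.695756)·(2.185987 - 2.270000)/(13.695756 - (24.053899)) = 2.074903; f(w_3) = 2.238177
w_4 = 2.074903 - (2.238177)·(2.074903 - 2.185987)/(2.238177 - (13.695756)) = 2.053203; f(w_4) = 0.268792

2.05320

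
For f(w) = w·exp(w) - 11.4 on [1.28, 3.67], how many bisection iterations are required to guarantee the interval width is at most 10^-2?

8

Initial width b − a = 3.67 − 1.28 = 2.390000.
After n steps the width is (b−a)/2^n; need (b−a)/2^n ≤ 10^-2.
So n ≥ log₂(2.390000/10^-2) = log₂(239.0000) ≈ 7.9009.
Hence n = 8.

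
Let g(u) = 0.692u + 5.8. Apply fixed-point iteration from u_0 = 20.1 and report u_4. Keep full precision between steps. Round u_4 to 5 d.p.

19.12213

u_1 = g(20.100000) = 19.709200
u_2 = g(19.709200) = 19.438766
u_3 = g(19.438766) = 19.251626
u_4 = g(19.251626) = 19.122125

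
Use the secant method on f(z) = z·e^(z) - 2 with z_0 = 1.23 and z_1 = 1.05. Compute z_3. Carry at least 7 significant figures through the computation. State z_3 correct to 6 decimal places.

0.859394

f(z_0) = 2.208112, f(z_1) = 1.000534
z_2 = 1.050000 - (1.000534)·(1.050000 - 1.230000)/(1.000534 - (2.208112)) = 0.900862; f(z_2) = 0.217673
z_3 = 0.900862 - (0.217673)·(0.900862 - 1.050000)/(0.217673 - (1.000534)) = 0.859394; f(z_3) = 0.029657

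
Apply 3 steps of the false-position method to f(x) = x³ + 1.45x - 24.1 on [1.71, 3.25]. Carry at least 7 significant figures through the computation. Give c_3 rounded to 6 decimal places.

False-position update: c = (a·f(b) − b·f(a))/(f(b) − f(a)); replace the endpoint whose sign matches f(c).
f(1.710000) = -16.620289, f(3.250000) = 14.940625
step 1: c = 2.520979, f(c) = -4.422910 < 0 → new bracket [2.520979, 3.250000]
step 2: c = 2.687498, f(c) = -0.792282 < 0 → new bracket [2.687498, 3.250000]
step 3: c = 2.715825, f(c) = -0.130937 < 0 → new bracket [2.715825, 3.250000]

2.715825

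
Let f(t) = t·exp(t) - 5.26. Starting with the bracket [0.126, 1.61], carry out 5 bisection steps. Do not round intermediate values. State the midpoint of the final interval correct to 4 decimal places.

1.3549

f(0.126000) = -5.117080, f(1.610000) = 2.794526 (opposite signs)
step 1: m = 0.868000, f(m) = -3.192301 < 0 → root in [0.868000, 1.610000]
step 2: m = 1.239000, f(m) = -0.982774 < 0 → root in [1.239000, 1.610000]
step 3: m = 1.424500, f(m) = 0.659908 > 0 → root in [1.239000, 1.424500]
step 4: m = 1.331750, f(m) = -0.215776 < 0 → root in [1.331750, 1.424500]
step 5: m = 1.378125, f(m) = 0.207650 > 0 → root in [1.331750, 1.378125]
Midpoint of [1.331750, 1.378125] = 1.354938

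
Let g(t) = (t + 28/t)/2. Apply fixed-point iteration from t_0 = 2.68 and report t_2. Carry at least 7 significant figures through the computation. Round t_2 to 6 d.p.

t_1 = g(2.680000) = 6.563881
t_2 = g(6.563881) = 5.414825

5.414825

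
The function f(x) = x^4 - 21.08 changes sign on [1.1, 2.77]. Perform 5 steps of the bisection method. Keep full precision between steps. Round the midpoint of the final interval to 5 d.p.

f(1.100000) = -19.615900, f(2.770000) = 37.793394 (opposite signs)
step 1: m = 1.935000, f(m) = -7.060779 < 0 → root in [1.935000, 2.770000]
step 2: m = 2.352500, f(m) = 9.547992 > 0 → root in [1.935000, 2.352500]
step 3: m = 2.143750, f(m) = 0.040128 > 0 → root in [1.935000, 2.143750]
step 4: m = 2.039375, f(m) = -3.782300 < 0 → root in [2.039375, 2.143750]
step 5: m = 2.091562, f(m) = -1.942580 < 0 → root in [2.091562, 2.143750]
Midpoint of [2.091562, 2.143750] = 2.117656

2.11766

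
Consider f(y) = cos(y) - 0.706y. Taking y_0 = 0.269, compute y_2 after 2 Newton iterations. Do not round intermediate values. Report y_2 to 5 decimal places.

f'(y) = -sin(y) - 0.706
y_0 = 0.269000: f = 0.774123, f' = -0.971768 → y_1 = 0.269000 - (0.774123)/(-0.971768) = 1.065614
y_1 = 1.065614: f = -0.268356, f' = -1.581086 → y_2 = 1.065614 - (-0.268356)/(-1.581086) = 0.895885

0.89588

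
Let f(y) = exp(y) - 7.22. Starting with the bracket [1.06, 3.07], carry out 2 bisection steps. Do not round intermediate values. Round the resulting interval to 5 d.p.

f(1.060000) = -4.333629, f(3.070000) = 14.321903 (opposite signs)
step 1: m = 2.065000, f(m) = 0.665298 > 0 → root in [1.060000, 2.065000]
step 2: m = 1.562500, f(m) = -2.449267 < 0 → root in [1.562500, 2.065000]

[1.56250, 2.06500]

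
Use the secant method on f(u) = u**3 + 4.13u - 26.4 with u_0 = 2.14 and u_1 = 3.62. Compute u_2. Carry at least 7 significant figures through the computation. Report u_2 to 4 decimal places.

2.4026

f(u_0) = -7.761456, f(u_1) = 35.988528
u_2 = 3.620000 - (35.988528)·(3.620000 - 2.140000)/(35.988528 - (-7.761456)) = 2.402559; f(u_2) = -2.609163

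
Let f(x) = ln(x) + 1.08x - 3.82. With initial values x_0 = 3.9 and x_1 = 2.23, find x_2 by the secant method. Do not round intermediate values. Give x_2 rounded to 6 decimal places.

Secant update: x_(k+1) = x_k − f(x_k)·(x_k − x_(k-1))/(f(x_k) − f(x_(k-1))).
f(x_0) = 1.752977, f(x_1) = -0.609598
x_2 = 2.230000 - (-0.609598)·(2.230000 - 3.900000)/(-0.609598 - (1.752977)) = 2.660898; f(x_2) = 0.032434

2.660898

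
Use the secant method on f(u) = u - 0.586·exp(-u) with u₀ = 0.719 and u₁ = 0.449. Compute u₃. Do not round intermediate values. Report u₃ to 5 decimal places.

f(u_0) = 0.433478, f(u_1) = 0.074976
u_2 = 0.449000 - (0.074976)·(0.449000 - 0.719000)/(0.074976 - (0.433478)) = 0.392533; f(u_2) = -0.003219
u_3 = 0.392533 - (-0.003219)·(0.392533 - 0.449000)/(-0.003219 - (0.074976)) = 0.394857; f(u_3) = 0.000024

0.39486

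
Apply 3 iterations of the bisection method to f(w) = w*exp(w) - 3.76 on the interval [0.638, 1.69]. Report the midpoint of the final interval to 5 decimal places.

f(0.638000) = -2.552463, f(1.690000) = 5.398922 (opposite signs)
step 1: m = 1.164000, f(m) = -0.032036 < 0 → root in [1.164000, 1.690000]
step 2: m = 1.427000, f(m) = 2.185142 > 0 → root in [1.164000, 1.427000]
step 3: m = 1.295500, f(m) = 0.972231 > 0 → root in [1.164000, 1.295500]
Midpoint of [1.164000, 1.295500] = 1.229750

1.22975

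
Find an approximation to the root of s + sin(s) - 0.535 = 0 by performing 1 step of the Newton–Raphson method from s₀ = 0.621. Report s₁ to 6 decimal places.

f'(s) = 1 + cos(s)
s_0 = 0.621000: f = 0.667849, f' = 1.813297 → s_1 = 0.621000 - (0.667849)/(1.813297) = 0.252694

0.252694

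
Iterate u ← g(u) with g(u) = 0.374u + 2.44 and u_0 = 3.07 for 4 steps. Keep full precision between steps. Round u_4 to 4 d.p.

u_1 = g(3.070000) = 3.588180
u_2 = g(3.588180) = 3.781979
u_3 = g(3.781979) = 3.854460
u_4 = g(3.854460) = 3.881568

3.8816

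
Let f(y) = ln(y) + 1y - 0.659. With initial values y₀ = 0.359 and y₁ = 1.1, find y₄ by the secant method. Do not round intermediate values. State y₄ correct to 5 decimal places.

f(y_0) = -1.324433, f(y_1) = 0.536310
y_2 = 1.100000 - (0.536310)·(1.100000 - 0.359000)/(0.536310 - (-1.324433)) = 0.886426; f(y_2) = 0.106869
y_3 = 0.886426 - (0.106869)·(0.886426 - 1.100000)/(0.106869 - (0.536310)) = 0.833277; f(y_3) = -0.008112
y_4 = 0.833277 - (-0.008112)·(0.833277 - 0.886426)/(-0.008112 - (0.106869)) = 0.837027; f(y_4) = 0.000128

0.83703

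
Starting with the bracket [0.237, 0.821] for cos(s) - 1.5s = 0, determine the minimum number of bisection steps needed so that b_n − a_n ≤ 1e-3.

10

Initial width b − a = 0.821 − 0.237 = 0.584000.
After n steps the width is (b−a)/2^n; need (b−a)/2^n ≤ 1e-3.
So n ≥ log₂(0.584000/1e-3) = log₂(584.0000) ≈ 9.1898.
Hence n = 10.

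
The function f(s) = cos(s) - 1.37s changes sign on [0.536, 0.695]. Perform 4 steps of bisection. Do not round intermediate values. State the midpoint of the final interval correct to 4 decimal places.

0.6006

f(0.536000) = 0.125438, f(0.695000) = -0.184096 (opposite signs)
step 1: m = 0.615500, f(m) = -0.026750 < 0 → root in [0.536000, 0.615500]
step 2: m = 0.575750, f(m) = 0.050007 > 0 → root in [0.575750, 0.615500]
step 3: m = 0.595625, f(m) = 0.011792 > 0 → root in [0.595625, 0.615500]
step 4: m = 0.605563, f(m) = -0.007439 < 0 → root in [0.595625, 0.605563]
Midpoint of [0.595625, 0.605563] = 0.600594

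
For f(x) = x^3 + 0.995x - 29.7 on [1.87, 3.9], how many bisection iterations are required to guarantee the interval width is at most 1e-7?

Initial width b − a = 3.9 − 1.87 = 2.030000.
After n steps the width is (b−a)/2^n; need (b−a)/2^n ≤ 1e-7.
So n ≥ log₂(2.030000/1e-7) = log₂(20300000.0000) ≈ 24.2750.
Hence n = 25.

25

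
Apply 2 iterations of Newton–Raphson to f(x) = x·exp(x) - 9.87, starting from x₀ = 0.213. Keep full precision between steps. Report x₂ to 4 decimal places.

5.7463

Newton update: x ← x − f(x)/f'(x).
f'(x) = (x + 1)·exp(x)
x_0 = 0.213000: f = -9.606437, f' = 1.500948 → x_1 = 0.213000 - (-9.606437)/(1.500948) = 6.613248
x_1 = 6.613248: f = 4916.329846, f' = 5671.098524 → x_2 = 6.613248 - (4916.329846)/(5671.098524) = 5.746339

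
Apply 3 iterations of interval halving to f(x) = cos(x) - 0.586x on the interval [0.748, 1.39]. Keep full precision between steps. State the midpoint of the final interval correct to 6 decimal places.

0.948625

f(0.748000) = 0.294723, f(1.390000) = -0.634727 (opposite signs)
step 1: m = 1.069000, f(m) = -0.145433 < 0 → root in [0.748000, 1.069000]
step 2: m = 0.908500, f(m) = 0.082548 > 0 → root in [0.908500, 1.069000]
step 3: m = 0.988750, f(m) = -0.029673 < 0 → root in [0.908500, 0.988750]
Midpoint of [0.908500, 0.988750] = 0.948625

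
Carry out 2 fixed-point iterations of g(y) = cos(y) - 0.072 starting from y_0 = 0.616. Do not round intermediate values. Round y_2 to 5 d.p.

y_1 = g(0.616000) = 0.744196
y_2 = g(0.744196) = 0.663633

0.66363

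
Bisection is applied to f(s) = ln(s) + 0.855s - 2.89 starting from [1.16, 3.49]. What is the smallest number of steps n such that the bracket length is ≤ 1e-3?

Initial width b − a = 3.49 − 1.16 = 2.330000.
After n steps the width is (b−a)/2^n; need (b−a)/2^n ≤ 1e-3.
So n ≥ log₂(2.330000/1e-3) = log₂(2330.0000) ≈ 11.1861.
Hence n = 12.

12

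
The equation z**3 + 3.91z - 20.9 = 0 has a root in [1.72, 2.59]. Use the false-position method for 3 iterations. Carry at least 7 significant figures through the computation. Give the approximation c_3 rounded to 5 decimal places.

False-position update: c = (a·f(b) − b·f(a))/(f(b) − f(a)); replace the endpoint whose sign matches f(c).
f(1.720000) = -9.086352, f(2.590000) = 6.600879
step 1: c = 2.223921, f(c) = -1.205344 < 0 → new bracket [2.223921, 2.590000]
step 2: c = 2.280447, f(c) = -0.124135 < 0 → new bracket [2.280447, 2.590000]
step 3: c = 2.286161, f(c) = -0.012425 < 0 → new bracket [2.286161, 2.590000]

2.28616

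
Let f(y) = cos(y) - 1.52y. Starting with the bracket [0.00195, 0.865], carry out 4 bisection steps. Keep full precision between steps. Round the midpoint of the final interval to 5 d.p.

f(0.001950) = 0.997034, f(0.865000) = -0.666160 (opposite signs)
step 1: m = 0.433475, f(m) = 0.248630 > 0 → root in [0.433475, 0.865000]
step 2: m = 0.649238, f(m) = -0.190296 < 0 → root in [0.433475, 0.649238]
step 3: m = 0.541356, f(m) = 0.034149 > 0 → root in [0.541356, 0.649238]
step 4: m = 0.595297, f(m) = -0.076869 < 0 → root in [0.541356, 0.595297]
Midpoint of [0.541356, 0.595297] = 0.568327

0.56833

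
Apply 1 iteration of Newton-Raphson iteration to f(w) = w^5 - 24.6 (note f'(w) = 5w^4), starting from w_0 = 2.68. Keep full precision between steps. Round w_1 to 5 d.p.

w_0 = 2.680000: f = 113.652811, f' = 257.934349 → w_1 = 2.680000 - (113.652811)/(257.934349) = 2.239373

2.23937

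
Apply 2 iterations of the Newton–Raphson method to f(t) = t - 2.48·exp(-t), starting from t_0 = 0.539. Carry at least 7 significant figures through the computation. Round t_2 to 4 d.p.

f'(t) = 1 + 2.48·exp(-t)
t_0 = 0.539000: f = -0.907662, f' = 2.446662 → t_1 = 0.539000 - (-0.907662)/(2.446662) = 0.909980
t_1 = 0.909980: f = -0.088301, f' = 1.998280 → t_2 = 0.909980 - (-0.088301)/(1.998280) = 0.954168

0.9542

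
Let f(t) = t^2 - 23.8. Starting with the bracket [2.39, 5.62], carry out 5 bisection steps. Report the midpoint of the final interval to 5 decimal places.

4.86297

f(2.390000) = -18.087900, f(5.620000) = 7.784400 (opposite signs)
step 1: m = 4.005000, f(m) = -7.759975 < 0 → root in [4.005000, 5.620000]
step 2: m = 4.812500, f(m) = -0.639844 < 0 → root in [4.812500, 5.620000]
step 3: m = 5.216250, f(m) = 3.409264 > 0 → root in [4.812500, 5.216250]
step 4: m = 5.014375, f(m) = 1.343957 > 0 → root in [4.812500, 5.014375]
step 5: m = 4.913438, f(m) = 0.341868 > 0 → root in [4.812500, 4.913438]
Midpoint of [4.812500, 4.913438] = 4.862969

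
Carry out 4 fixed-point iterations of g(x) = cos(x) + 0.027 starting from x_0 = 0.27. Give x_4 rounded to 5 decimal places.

0.67475

x_1 = g(0.270000) = 0.990771
x_2 = g(0.990771) = 0.575045
x_3 = g(0.575045) = 0.866168
x_4 = g(0.866168) = 0.674751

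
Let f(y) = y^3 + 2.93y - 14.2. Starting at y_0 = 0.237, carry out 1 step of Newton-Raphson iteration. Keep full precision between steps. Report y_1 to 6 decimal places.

4.591445

f'(y) = 3y^2 + 2.93
y_0 = 0.237000: f = -13.492278, f' = 3.098507 → y_1 = 0.237000 - (-13.492278)/(3.098507) = 4.591445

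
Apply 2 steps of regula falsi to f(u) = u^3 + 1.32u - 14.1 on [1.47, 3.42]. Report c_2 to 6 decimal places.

2.110658

False-position update: c = (a·f(b) − b·f(a))/(f(b) − f(a)); replace the endpoint whose sign matches f(c).
f(1.470000) = -8.983077, f(3.420000) = 30.416088
step 1: c = 1.914603, f(c) = -4.554351 < 0 → new bracket [1.914603, 3.420000]
step 2: c = 2.110658, f(c) = -1.911215 < 0 → new bracket [2.110658, 3.420000]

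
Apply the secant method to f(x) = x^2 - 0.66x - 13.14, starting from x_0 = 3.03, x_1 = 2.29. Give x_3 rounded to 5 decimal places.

f(x_0) = -5.958900, f(x_1) = -9.407300
x_2 = 2.290000 - (-9.407300)·(2.290000 - 3.030000)/(-9.407300 - (-5.958900)) = 4.308734; f(x_2) = 2.581423
x_3 = 4.308734 - (2.581423)·(4.308734 - 2.290000)/(2.581423 - (-9.407300)) = 3.874058; f(x_3) = -0.688552

3.87406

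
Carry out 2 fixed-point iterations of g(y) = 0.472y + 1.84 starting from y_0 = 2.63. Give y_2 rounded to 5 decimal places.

y_1 = g(2.630000) = 3.081360
y_2 = g(3.081360) = 3.294402

3.29440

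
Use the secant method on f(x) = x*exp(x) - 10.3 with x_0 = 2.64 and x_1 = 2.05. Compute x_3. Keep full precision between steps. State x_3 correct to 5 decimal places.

1.78681

f(x_0) = 26.694858, f(x_1) = 5.624197
x_2 = 2.050000 - (5.624197)·(2.050000 - 2.640000)/(5.624197 - (26.694858)) = 1.892517; f(x_2) = 2.258834
x_3 = 1.892517 - (2.258834)·(1.892517 - 2.050000)/(2.258834 - (5.624197)) = 1.786814; f(x_3) = 0.367993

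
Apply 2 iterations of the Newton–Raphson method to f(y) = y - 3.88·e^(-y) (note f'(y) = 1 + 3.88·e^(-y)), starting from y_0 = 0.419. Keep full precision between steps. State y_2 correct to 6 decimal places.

y_0 = 0.419000: f = -2.132892, f' = 3.551892 → y_1 = 0.419000 - (-2.132892)/(3.551892) = 1.019495
y_1 = 1.019495: f = -0.380321, f' = 2.399816 → y_2 = 1.019495 - (-0.380321)/(2.399816) = 1.177974

1.177974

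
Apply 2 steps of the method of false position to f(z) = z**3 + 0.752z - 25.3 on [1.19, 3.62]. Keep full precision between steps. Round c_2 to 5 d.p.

False-position update: c = (a·f(b) − b·f(a))/(f(b) − f(a)); replace the endpoint whose sign matches f(c).
f(1.190000) = -22.719961, f(3.620000) = 24.860168
step 1: c = 2.350348, f(c) = -10.548898 < 0 → new bracket [2.350348, 3.620000]
step 2: c = 2.728597, f(c) = -2.933041 < 0 → new bracket [2.728597, 3.620000]

2.72860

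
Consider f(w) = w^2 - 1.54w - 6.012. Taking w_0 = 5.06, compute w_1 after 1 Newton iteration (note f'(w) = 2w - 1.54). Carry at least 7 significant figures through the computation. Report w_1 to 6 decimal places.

w_0 = 5.060000: f = 11.799200, f' = 8.580000 → w_1 = 5.060000 - (11.799200)/(8.580000) = 3.684802

3.684802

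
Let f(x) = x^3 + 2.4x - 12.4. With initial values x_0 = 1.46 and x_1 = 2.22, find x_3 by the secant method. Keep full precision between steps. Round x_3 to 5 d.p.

1.96628

f(x_0) = -5.783864, f(x_1) = 3.869048
x_2 = 2.220000 - (3.869048)·(2.220000 - 1.460000)/(3.869048 - (-5.783864)) = 1.915379; f(x_2) = -0.776180
x_3 = 1.915379 - (-0.776180)·(1.915379 - 2.220000)/(-0.776180 - (3.869048)) = 1.966279; f(x_3) = -0.078799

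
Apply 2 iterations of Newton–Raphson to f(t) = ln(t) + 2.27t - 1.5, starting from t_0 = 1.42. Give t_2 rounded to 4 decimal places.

f'(t) = 1/t + 2.27
t_0 = 1.420000: f = 2.074057, f' = 2.974225 → t_1 = 1.420000 - (2.074057)/(2.974225) = 0.722656
t_1 = 0.722656: f = -0.184391, f' = 3.653783 → t_2 = 0.722656 - (-0.184391)/(3.653783) = 0.773122

0.7731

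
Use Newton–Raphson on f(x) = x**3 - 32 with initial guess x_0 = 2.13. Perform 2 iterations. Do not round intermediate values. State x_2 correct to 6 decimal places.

3.264119

Newton update: x ← x − f(x)/f'(x).
f'(x) = 3x**2
x_0 = 2.130000: f = -22.336403, f' = 13.610700 → x_1 = 2.130000 - (-22.336403)/(13.610700) = 3.771091
x_1 = 3.771091: f = 21.629183, f' = 42.663392 → x_2 = 3.771091 - (21.629183)/(42.663392) = 3.264119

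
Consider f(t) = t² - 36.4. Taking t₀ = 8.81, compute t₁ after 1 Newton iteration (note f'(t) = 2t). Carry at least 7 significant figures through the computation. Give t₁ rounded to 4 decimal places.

t_0 = 8.810000: f = 41.216100, f' = 17.620000 → t_1 = 8.810000 - (41.216100)/(17.620000) = 6.470834

6.4708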